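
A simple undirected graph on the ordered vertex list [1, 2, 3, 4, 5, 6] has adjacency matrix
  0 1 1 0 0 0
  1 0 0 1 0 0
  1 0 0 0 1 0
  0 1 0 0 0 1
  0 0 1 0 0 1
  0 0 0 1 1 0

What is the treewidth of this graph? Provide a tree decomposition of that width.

Each bag holds 3 vertices, so the decomposition has width 2, which upper-bounds the treewidth. The edges 1–3–5–6–4–2–1 form a cycle, so G is not a tree and its treewidth is at least 2. Hence tw(G) = 2 exactly.

Treewidth 2.
One optimal decomposition is:
Bags: B1 = {1, 3, 5}  B2 = {1, 5, 6}  B3 = {1, 4, 6}  B4 = {1, 2, 4}
Tree: B1–B2, B2–B3, B3–B4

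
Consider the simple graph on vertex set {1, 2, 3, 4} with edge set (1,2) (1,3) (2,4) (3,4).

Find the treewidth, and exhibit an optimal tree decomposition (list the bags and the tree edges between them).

Treewidth 2.
One such decomposition:
Bags: B1 = {1, 3, 4}  B2 = {1, 2, 4}
Tree: B1–B2

The largest bag has 3 vertices, giving width 2; this decomposition certifies tw(G) ≤ 2. For the lower bound, G contains the cycle 1–3–4–2–1, so G is not a forest; only forests have treewidth ≤ 1, hence tw(G) ≥ 2. Therefore the treewidth is 2.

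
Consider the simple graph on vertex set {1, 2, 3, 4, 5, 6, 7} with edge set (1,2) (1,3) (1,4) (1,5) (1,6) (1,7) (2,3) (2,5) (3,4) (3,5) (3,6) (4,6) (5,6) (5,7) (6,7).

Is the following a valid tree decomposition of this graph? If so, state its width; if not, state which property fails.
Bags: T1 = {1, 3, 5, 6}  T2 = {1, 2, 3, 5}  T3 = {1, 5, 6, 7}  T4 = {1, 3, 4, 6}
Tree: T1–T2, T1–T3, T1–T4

Yes; width 3.

Vertex coverage: the bags together contain {1, 2, 3, 4, 5, 6, 7}, the full vertex set. Edge coverage: each edge of G has both endpoints in at least one bag. Running intersection: for every vertex, the bags containing it form a connected subtree. All three properties hold, so this is a valid tree decomposition of width max|bag| − 1 = 3, and hence tw(G) ≤ 3.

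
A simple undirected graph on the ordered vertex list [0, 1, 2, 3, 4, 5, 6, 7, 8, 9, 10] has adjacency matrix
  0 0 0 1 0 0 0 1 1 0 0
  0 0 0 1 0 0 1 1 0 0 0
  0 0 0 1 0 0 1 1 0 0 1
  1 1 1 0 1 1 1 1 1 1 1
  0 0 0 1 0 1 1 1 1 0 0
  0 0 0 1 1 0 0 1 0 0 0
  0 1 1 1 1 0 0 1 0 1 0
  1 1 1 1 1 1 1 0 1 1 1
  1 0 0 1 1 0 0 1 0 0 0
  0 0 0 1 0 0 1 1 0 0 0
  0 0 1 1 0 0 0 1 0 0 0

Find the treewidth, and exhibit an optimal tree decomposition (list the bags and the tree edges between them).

Each bag holds 4 vertices, so the decomposition has width 3, which upper-bounds the treewidth. Conversely, {0, 3, 7, 8} is a clique of size 4, and the vertices of any clique must share a bag in every tree decomposition; so some bag has ≥ 4 vertices and tw(G) ≥ 3. Hence tw(G) = 3 exactly.

Treewidth 3.
One optimal decomposition is:
Bags: B1 = {1, 3, 6, 7}  B2 = {3, 4, 6, 7}  B3 = {3, 6, 7, 9}  B4 = {3, 4, 7, 8}  B5 = {3, 4, 5, 7}  B6 = {2, 3, 6, 7}  B7 = {0, 3, 7, 8}  B8 = {2, 3, 7, 10}
Tree: B1–B2, B2–B3, B2–B4, B4–B5, B1–B6, B4–B7, B6–B8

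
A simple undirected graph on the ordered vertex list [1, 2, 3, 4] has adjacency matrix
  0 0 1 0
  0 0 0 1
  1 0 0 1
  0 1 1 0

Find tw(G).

1

A width-1 tree decomposition is:
Bags: B1 = {2, 4}  B2 = {3, 4}  B3 = {1, 3}
Tree: B1–B2, B2–B3
The largest bag has 2 vertices, giving width 1; this decomposition certifies tw(G) ≤ 1. G has an edge, so its treewidth is at least 1. Therefore the treewidth is 1.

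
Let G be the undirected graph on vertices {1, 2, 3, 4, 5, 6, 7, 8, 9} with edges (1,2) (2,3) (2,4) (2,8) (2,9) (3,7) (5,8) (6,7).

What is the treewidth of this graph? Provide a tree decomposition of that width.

The largest bag has 2 vertices, giving width 1; this decomposition certifies tw(G) ≤ 1. Any graph with an edge has treewidth ≥ 1, and G has the edge 2–9. Therefore the treewidth is 1.

Treewidth 1.
Bags: B1 = {2, 9}  B2 = {2, 8}  B3 = {2, 3}  B4 = {3, 7}  B5 = {1, 2}  B6 = {2, 4}  B7 = {5, 8}  B8 = {6, 7}
Tree: B1–B2, B1–B3, B3–B4, B1–B5, B3–B6, B2–B7, B4–B8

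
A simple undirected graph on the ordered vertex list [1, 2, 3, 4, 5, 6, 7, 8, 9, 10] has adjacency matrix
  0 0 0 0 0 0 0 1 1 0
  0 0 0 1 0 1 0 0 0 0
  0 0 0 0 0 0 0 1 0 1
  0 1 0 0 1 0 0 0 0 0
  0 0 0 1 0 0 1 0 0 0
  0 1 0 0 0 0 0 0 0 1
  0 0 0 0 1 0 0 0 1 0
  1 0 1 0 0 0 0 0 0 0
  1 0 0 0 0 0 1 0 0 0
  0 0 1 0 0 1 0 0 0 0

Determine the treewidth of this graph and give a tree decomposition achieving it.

Each bag holds 3 vertices, so the decomposition has width 2, which upper-bounds the treewidth. The edges 10–3–8–1–9–7–5–4–2–6–10 form a cycle, so G is not a tree and its treewidth is at least 2. The upper and lower bounds meet at 2, so that is the treewidth.

Treewidth 2.
One optimal decomposition is:
Bags: B1 = {3, 8, 10}  B2 = {1, 8, 10}  B3 = {1, 9, 10}  B4 = {7, 9, 10}  B5 = {5, 7, 10}  B6 = {4, 5, 10}  B7 = {2, 4, 10}  B8 = {2, 6, 10}
Tree: B1–B2, B2–B3, B3–B4, B4–B5, B5–B6, B6–B7, B7–B8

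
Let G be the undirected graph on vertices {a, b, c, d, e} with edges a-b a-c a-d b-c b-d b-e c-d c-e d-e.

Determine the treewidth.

A width-3 tree decomposition is:
Bags: B1 = {a, b, c, d}  B2 = {b, c, d, e}
Tree: B1–B2
The largest bag has 4 vertices, giving width 3; this decomposition certifies tw(G) ≤ 3. On the other hand G contains the 4-clique {b, c, d, e}. A clique must lie in a single bag of any decomposition, so no decomposition can have width below 3. Combining the bounds, tw(G) = 3.

3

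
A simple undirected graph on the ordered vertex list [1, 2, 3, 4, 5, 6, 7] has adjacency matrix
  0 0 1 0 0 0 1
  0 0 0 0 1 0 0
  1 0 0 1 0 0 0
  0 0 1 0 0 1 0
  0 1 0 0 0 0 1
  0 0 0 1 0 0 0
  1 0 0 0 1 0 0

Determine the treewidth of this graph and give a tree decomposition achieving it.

Every bag has size at most 2, so the width is 2 − 1 = 1 and tw(G) ≤ 1. Since G has at least one edge (e.g. 6–4), it is not an edgeless graph, so tw(G) ≥ 1. Therefore the treewidth is 1.

Treewidth 1.
One optimal decomposition is:
Bags: B1 = {4, 6}  B2 = {3, 4}  B3 = {1, 3}  B4 = {1, 7}  B5 = {5, 7}  B6 = {2, 5}
Tree: B1–B2, B2–B3, B3–B4, B4–B5, B5–B6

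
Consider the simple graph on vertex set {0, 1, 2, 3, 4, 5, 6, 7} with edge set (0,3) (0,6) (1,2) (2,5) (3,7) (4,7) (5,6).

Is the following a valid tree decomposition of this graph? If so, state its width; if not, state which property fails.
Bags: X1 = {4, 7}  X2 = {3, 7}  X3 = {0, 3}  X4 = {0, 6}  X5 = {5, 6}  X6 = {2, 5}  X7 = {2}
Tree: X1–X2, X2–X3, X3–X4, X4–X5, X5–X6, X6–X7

A tree decomposition must satisfy three properties: every vertex lies in some bag; for every edge, both endpoints lie together in some bag; and for every vertex, the bags containing it form a connected subtree. Here vertex 1 appears in no bag, so the decomposition is invalid.

No — vertex 1 appears in no bag.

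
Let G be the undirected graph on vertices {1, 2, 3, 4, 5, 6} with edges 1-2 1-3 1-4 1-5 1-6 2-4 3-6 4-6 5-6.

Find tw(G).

2

A width-2 tree decomposition is:
Bags: B1 = {1, 4, 6}  B2 = {1, 3, 6}  B3 = {1, 5, 6}  B4 = {1, 2, 4}
Tree: B1–B2, B1–B3, B1–B4
The largest bag has 3 vertices, giving width 2; this decomposition certifies tw(G) ≤ 2. For the lower bound, the 3 vertices {1, 2, 4} are pairwise adjacent, and any tree decomposition puts a clique entirely inside one bag — forcing width ≥ 2. The upper and lower bounds meet at 2, so that is the treewidth.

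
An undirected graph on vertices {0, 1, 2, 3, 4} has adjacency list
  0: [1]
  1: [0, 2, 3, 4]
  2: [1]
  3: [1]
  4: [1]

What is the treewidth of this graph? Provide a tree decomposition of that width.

Every bag has size at most 2, so the width is 2 − 1 = 1 and tw(G) ≤ 1. G has an edge, so its treewidth is at least 1. Therefore the treewidth is 1.

Treewidth 1.
Bags: B1 = {1, 2}  B2 = {1, 4}  B3 = {1, 3}  B4 = {0, 1}
Tree: B1–B2, B1–B3, B3–B4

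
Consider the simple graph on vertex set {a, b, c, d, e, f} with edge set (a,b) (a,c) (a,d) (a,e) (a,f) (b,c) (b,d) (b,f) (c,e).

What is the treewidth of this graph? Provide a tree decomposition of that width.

Treewidth 2.
One such decomposition:
Bags: B1 = {a, b, d}  B2 = {a, b, c}  B3 = {a, c, e}  B4 = {a, b, f}
Tree: B1–B2, B2–B3, B1–B4

Every bag has size at most 3, so the width is 3 − 1 = 2 and tw(G) ≤ 2. On the other hand G contains the 3-clique {a, c, e}. A clique must lie in a single bag of any decomposition, so no decomposition can have width below 2. The upper and lower bounds meet at 2, so that is the treewidth.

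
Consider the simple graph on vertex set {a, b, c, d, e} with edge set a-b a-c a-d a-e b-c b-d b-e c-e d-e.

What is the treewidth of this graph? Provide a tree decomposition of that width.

Treewidth 3.
Bags: B1 = {a, b, d, e}  B2 = {a, b, c, e}
Tree: B1–B2

The largest bag has 4 vertices, giving width 3; this decomposition certifies tw(G) ≤ 3. On the other hand G contains the 4-clique {a, b, d, e}. A clique must lie in a single bag of any decomposition, so no decomposition can have width below 3. Therefore the treewidth is 3.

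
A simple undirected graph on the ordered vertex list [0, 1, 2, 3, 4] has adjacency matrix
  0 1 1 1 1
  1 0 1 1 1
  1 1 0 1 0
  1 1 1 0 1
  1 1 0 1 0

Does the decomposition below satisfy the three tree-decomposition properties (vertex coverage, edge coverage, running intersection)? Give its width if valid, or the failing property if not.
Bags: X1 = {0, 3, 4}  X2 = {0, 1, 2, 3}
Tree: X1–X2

A tree decomposition must satisfy three properties: every vertex lies in some bag; for every edge, both endpoints lie together in some bag; and for every vertex, the bags containing it form a connected subtree. Here edge (1,4) lies in no bag, so the decomposition is invalid.

No — edge (1,4) lies in no bag.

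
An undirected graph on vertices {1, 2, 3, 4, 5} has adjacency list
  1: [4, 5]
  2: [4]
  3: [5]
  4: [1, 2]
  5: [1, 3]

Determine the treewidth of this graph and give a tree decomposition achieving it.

Each bag holds 2 vertices, so the decomposition has width 1, which upper-bounds the treewidth. G has an edge, so its treewidth is at least 1. Therefore the treewidth is 1.

Treewidth 1.
One such decomposition:
Bags: B1 = {3, 5}  B2 = {1, 5}  B3 = {1, 4}  B4 = {2, 4}
Tree: B1–B2, B2–B3, B3–B4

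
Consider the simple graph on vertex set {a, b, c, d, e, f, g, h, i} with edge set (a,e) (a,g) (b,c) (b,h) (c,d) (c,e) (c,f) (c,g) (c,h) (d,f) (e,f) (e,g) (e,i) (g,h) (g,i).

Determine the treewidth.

A width-2 tree decomposition is:
Bags: B1 = {e, g, i}  B2 = {c, e, g}  B3 = {c, g, h}  B4 = {b, c, h}  B5 = {a, e, g}  B6 = {c, e, f}  B7 = {c, d, f}
Tree: B1–B2, B2–B3, B3–B4, B1–B5, B2–B6, B6–B7
Every bag has size at most 3, so the width is 3 − 1 = 2 and tw(G) ≤ 2. On the other hand G contains the 3-clique {c, e, g}. A clique must lie in a single bag of any decomposition, so no decomposition can have width below 2. The upper and lower bounds meet at 2, so that is the treewidth.

2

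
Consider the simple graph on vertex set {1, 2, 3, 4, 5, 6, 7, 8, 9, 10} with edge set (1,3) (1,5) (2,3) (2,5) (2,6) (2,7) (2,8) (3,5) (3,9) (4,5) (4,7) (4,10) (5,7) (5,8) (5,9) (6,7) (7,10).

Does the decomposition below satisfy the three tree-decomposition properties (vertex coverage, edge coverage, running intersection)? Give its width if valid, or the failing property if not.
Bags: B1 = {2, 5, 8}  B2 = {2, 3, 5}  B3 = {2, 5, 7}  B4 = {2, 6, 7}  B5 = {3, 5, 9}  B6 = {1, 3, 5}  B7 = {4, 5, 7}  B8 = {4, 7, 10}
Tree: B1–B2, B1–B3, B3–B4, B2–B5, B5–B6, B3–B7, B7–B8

Every vertex of G appears in some bag (union = {1, 2, 3, 4, 5, 6, 7, 8, 9, 10}); every edge is covered by a bag; and for each vertex v the set of bags containing v is connected in the bag tree. The decomposition is therefore valid. The largest bag has 3 vertices, so the width is 2.

Yes; width 2.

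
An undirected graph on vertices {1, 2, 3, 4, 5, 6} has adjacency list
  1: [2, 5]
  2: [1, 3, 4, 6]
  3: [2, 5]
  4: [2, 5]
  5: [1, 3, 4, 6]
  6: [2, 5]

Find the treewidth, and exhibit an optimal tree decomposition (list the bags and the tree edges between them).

Treewidth 2.
One optimal decomposition is:
Bags: B1 = {1, 2, 5}  B2 = {2, 4, 5}  B3 = {2, 3, 5}  B4 = {2, 5, 6}
Tree: B1–B2, B2–B3, B3–B4

Each bag holds 3 vertices, so the decomposition has width 2, which upper-bounds the treewidth. The edges 1–2–4–5–1 form a cycle, so G is not a tree and its treewidth is at least 2. Therefore the treewidth is 2.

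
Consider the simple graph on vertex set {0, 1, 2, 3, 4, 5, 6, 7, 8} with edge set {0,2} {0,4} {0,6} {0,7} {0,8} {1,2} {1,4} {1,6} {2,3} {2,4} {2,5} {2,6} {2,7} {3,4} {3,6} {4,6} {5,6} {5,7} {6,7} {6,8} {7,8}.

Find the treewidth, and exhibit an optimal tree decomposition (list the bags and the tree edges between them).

Treewidth 3.
Bags: B1 = {0, 2, 6, 7}  B2 = {2, 5, 6, 7}  B3 = {0, 2, 4, 6}  B4 = {1, 2, 4, 6}  B5 = {0, 6, 7, 8}  B6 = {2, 3, 4, 6}
Tree: B1–B2, B1–B3, B3–B4, B1–B5, B3–B6

Each bag holds 4 vertices, so the decomposition has width 3, which upper-bounds the treewidth. Conversely, {0, 6, 7, 8} is a clique of size 4, and the vertices of any clique must share a bag in every tree decomposition; so some bag has ≥ 4 vertices and tw(G) ≥ 3. Combining the bounds, tw(G) = 3.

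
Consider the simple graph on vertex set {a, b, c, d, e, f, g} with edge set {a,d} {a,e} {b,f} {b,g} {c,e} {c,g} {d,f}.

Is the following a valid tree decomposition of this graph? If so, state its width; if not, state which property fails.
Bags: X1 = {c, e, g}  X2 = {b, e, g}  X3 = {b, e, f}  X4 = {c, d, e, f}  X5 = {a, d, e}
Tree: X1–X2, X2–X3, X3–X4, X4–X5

No — bags containing vertex c are not connected in the tree.

A tree decomposition must satisfy three properties: every vertex lies in some bag; for every edge, both endpoints lie together in some bag; and for every vertex, the bags containing it form a connected subtree. Here bags containing vertex c are not connected in the tree, so the decomposition is invalid.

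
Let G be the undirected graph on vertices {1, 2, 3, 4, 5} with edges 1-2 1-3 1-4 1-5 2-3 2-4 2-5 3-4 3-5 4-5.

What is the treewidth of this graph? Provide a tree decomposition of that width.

A single bag containing all 5 vertices is trivially a valid decomposition of width 4. On the other hand G contains the 5-clique {1, 2, 3, 4, 5}. A clique must lie in a single bag of any decomposition, so no decomposition can have width below 4. Therefore the treewidth is 4.

Treewidth 4.
Bags: B1 = {1, 2, 3, 4, 5}
Tree: (single bag)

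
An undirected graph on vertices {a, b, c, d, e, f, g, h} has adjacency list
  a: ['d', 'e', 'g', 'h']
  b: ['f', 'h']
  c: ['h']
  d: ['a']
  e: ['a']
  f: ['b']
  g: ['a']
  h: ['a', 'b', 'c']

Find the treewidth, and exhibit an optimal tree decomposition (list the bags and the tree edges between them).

The largest bag has 2 vertices, giving width 1; this decomposition certifies tw(G) ≤ 1. Any graph with an edge has treewidth ≥ 1, and G has the edge b–h. Combining the bounds, tw(G) = 1.

Treewidth 1.
Bags: B1 = {b, h}  B2 = {a, h}  B3 = {b, f}  B4 = {c, h}  B5 = {a, g}  B6 = {a, e}  B7 = {a, d}
Tree: B1–B2, B1–B3, B1–B4, B2–B5, B5–B6, B6–B7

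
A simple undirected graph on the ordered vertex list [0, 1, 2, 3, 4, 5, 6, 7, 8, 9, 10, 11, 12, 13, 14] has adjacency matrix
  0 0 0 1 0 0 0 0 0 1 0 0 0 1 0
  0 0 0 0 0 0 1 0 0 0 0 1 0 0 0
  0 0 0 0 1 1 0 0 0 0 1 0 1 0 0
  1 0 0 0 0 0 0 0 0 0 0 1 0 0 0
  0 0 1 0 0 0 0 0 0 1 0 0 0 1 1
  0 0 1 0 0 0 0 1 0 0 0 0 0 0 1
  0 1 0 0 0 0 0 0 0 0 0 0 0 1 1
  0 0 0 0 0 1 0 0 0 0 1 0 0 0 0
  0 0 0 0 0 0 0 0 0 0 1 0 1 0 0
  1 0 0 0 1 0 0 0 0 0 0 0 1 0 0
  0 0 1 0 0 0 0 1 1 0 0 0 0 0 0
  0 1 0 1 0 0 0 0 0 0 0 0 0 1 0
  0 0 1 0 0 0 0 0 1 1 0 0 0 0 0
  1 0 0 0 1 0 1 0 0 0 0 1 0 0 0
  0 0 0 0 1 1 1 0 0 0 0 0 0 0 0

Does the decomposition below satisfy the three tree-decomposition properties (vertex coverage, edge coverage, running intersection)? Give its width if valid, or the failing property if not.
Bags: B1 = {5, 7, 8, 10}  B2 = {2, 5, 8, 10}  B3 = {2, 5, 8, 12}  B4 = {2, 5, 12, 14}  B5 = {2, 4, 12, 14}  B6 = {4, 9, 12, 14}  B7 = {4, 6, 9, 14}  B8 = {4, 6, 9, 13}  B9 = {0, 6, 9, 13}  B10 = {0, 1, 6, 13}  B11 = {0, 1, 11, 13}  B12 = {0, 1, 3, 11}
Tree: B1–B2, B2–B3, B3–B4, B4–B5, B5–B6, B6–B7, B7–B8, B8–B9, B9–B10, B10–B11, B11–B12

Yes; width 3.

Every vertex of G appears in some bag (union = {0, 1, 2, 3, 4, 5, 6, 7, 8, 9, 10, 11, 12, 13, 14}); every edge is covered by a bag; and for each vertex v the set of bags containing v is connected in the bag tree. The decomposition is therefore valid. The largest bag has 4 vertices, so the width is 3.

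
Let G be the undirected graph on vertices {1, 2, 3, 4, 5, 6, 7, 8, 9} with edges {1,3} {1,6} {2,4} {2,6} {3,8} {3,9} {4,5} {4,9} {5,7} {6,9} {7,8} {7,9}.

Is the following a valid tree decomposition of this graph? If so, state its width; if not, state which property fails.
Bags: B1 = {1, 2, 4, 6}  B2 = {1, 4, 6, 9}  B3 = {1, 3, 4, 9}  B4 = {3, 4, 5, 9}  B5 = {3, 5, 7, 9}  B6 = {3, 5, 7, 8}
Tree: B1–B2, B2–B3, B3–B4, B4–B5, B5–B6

Yes; width 3.

Vertex coverage: the bags together contain {1, 2, 3, 4, 5, 6, 7, 8, 9}, the full vertex set. Edge coverage: each edge of G has both endpoints in at least one bag. Running intersection: for every vertex, the bags containing it form a connected subtree. All three properties hold, so this is a valid tree decomposition of width max|bag| − 1 = 3, and hence tw(G) ≤ 3.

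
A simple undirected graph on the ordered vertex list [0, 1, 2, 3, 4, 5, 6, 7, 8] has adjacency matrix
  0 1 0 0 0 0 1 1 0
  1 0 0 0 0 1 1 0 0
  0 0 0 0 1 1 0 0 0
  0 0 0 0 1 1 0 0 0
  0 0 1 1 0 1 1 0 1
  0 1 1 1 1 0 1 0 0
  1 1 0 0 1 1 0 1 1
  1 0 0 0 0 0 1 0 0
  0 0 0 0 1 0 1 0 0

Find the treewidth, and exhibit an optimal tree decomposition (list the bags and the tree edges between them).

Each bag holds 3 vertices, so the decomposition has width 2, which upper-bounds the treewidth. For the lower bound, the 3 vertices {2, 4, 5} are pairwise adjacent, and any tree decomposition puts a clique entirely inside one bag — forcing width ≥ 2. Therefore the treewidth is 2.

Treewidth 2.
One such decomposition:
Bags: B1 = {3, 4, 5}  B2 = {4, 5, 6}  B3 = {1, 5, 6}  B4 = {2, 4, 5}  B5 = {0, 1, 6}  B6 = {0, 6, 7}  B7 = {4, 6, 8}
Tree: B1–B2, B2–B3, B1–B4, B3–B5, B5–B6, B2–B7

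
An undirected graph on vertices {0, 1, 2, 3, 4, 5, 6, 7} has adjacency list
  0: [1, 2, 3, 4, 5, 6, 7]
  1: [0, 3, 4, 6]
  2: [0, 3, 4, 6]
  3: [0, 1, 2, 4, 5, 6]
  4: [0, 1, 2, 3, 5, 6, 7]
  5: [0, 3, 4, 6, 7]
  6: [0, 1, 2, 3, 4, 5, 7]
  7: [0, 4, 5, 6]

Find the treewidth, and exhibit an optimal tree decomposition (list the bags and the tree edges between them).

Treewidth 4.
One optimal decomposition is:
Bags: B1 = {0, 1, 3, 4, 6}  B2 = {0, 3, 4, 5, 6}  B3 = {0, 4, 5, 6, 7}  B4 = {0, 2, 3, 4, 6}
Tree: B1–B2, B2–B3, B2–B4

Every bag has size at most 5, so the width is 5 − 1 = 4 and tw(G) ≤ 4. On the other hand G contains the 5-clique {0, 1, 3, 4, 6}. A clique must lie in a single bag of any decomposition, so no decomposition can have width below 4. The upper and lower bounds meet at 4, so that is the treewidth.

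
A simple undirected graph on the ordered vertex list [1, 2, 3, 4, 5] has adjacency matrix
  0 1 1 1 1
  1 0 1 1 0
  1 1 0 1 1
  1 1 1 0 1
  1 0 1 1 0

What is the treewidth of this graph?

A width-3 tree decomposition is:
Bags: B1 = {1, 2, 3, 4}  B2 = {1, 3, 4, 5}
Tree: B1–B2
Every bag has size at most 4, so the width is 4 − 1 = 3 and tw(G) ≤ 3. For the lower bound, the 4 vertices {1, 2, 3, 4} are pairwise adjacent, and any tree decomposition puts a clique entirely inside one bag — forcing width ≥ 3. Combining the bounds, tw(G) = 3.

3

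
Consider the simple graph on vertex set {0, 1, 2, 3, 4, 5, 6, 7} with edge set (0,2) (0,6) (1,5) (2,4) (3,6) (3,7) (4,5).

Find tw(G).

A width-1 tree decomposition is:
Bags: B1 = {3, 7}  B2 = {3, 6}  B3 = {0, 6}  B4 = {0, 2}  B5 = {2, 4}  B6 = {4, 5}  B7 = {1, 5}
Tree: B1–B2, B2–B3, B3–B4, B4–B5, B5–B6, B6–B7
Each bag holds 2 vertices, so the decomposition has width 1, which upper-bounds the treewidth. Since G has at least one edge (e.g. 7–3), it is not an edgeless graph, so tw(G) ≥ 1. Therefore the treewidth is 1.

1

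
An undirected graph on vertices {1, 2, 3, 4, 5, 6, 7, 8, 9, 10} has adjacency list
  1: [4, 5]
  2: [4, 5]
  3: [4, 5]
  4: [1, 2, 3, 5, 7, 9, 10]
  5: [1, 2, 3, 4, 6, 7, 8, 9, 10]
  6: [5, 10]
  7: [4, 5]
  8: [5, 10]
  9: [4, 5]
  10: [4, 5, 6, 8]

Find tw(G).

2

A width-2 tree decomposition is:
Bags: B1 = {4, 5, 10}  B2 = {2, 4, 5}  B3 = {5, 6, 10}  B4 = {5, 8, 10}  B5 = {4, 5, 7}  B6 = {4, 5, 9}  B7 = {3, 4, 5}  B8 = {1, 4, 5}
Tree: B1–B2, B1–B3, B1–B4, B2–B5, B5–B6, B1–B7, B7–B8
Every bag has size at most 3, so the width is 3 − 1 = 2 and tw(G) ≤ 2. Conversely, {5, 8, 10} is a clique of size 3, and the vertices of any clique must share a bag in every tree decomposition; so some bag has ≥ 3 vertices and tw(G) ≥ 2. Combining the bounds, tw(G) = 2.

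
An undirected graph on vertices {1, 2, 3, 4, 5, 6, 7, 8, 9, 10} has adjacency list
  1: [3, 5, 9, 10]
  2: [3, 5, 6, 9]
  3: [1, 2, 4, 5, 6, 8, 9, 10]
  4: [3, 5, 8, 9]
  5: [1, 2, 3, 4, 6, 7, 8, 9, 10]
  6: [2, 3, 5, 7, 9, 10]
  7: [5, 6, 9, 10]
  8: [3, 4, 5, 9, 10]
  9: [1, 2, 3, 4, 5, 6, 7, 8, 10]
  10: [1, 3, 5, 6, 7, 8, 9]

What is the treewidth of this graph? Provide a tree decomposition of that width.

The largest bag has 5 vertices, giving width 4; this decomposition certifies tw(G) ≤ 4. For the lower bound, the 5 vertices {2, 3, 5, 6, 9} are pairwise adjacent, and any tree decomposition puts a clique entirely inside one bag — forcing width ≥ 4. Hence tw(G) = 4 exactly.

Treewidth 4.
One such decomposition:
Bags: B1 = {3, 5, 6, 9, 10}  B2 = {1, 3, 5, 9, 10}  B3 = {3, 5, 8, 9, 10}  B4 = {5, 6, 7, 9, 10}  B5 = {3, 4, 5, 8, 9}  B6 = {2, 3, 5, 6, 9}
Tree: B1–B2, B2–B3, B1–B4, B3–B5, B1–B6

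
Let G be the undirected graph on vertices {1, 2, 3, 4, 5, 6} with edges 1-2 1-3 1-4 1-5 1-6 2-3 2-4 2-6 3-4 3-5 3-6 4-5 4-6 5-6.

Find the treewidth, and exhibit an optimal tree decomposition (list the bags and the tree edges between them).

The largest bag has 5 vertices, giving width 4; this decomposition certifies tw(G) ≤ 4. Conversely, {1, 2, 3, 4, 6} is a clique of size 5, and the vertices of any clique must share a bag in every tree decomposition; so some bag has ≥ 5 vertices and tw(G) ≥ 4. Therefore the treewidth is 4.

Treewidth 4.
Bags: B1 = {1, 3, 4, 5, 6}  B2 = {1, 2, 3, 4, 6}
Tree: B1–B2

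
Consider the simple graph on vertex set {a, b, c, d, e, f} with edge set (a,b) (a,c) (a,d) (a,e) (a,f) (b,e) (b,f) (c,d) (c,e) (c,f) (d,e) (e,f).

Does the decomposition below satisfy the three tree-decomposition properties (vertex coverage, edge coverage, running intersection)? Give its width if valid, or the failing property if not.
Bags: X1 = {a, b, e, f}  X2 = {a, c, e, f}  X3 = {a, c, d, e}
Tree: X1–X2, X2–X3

Yes; width 3.

Every vertex of G appears in some bag (union = {a, b, c, d, e, f}); every edge is covered by a bag; and for each vertex v the set of bags containing v is connected in the bag tree. The decomposition is therefore valid. The largest bag has 4 vertices, so the width is 3.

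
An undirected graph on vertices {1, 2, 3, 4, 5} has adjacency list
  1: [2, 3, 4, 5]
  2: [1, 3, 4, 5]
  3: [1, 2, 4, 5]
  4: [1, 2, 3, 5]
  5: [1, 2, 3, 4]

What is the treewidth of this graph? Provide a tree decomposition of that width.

With just one bag of size 5, the width is 5 − 1 = 4, so tw(G) ≤ 4. Conversely, {1, 2, 3, 4, 5} is a clique of size 5, and the vertices of any clique must share a bag in every tree decomposition; so some bag has ≥ 5 vertices and tw(G) ≥ 4. Combining the bounds, tw(G) = 4.

Treewidth 4.
One optimal decomposition is:
Bags: B1 = {1, 2, 3, 4, 5}
Tree: (single bag)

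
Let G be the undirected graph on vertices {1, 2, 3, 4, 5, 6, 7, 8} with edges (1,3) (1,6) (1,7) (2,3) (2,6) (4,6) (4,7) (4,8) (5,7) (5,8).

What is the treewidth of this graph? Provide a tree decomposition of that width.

Treewidth 2.
Bags: B1 = {2, 3, 6}  B2 = {1, 3, 6}  B3 = {1, 4, 6}  B4 = {1, 4, 7}  B5 = {4, 7, 8}  B6 = {5, 7, 8}
Tree: B1–B2, B2–B3, B3–B4, B4–B5, B5–B6

The largest bag has 3 vertices, giving width 2; this decomposition certifies tw(G) ≤ 2. For the lower bound, G contains the cycle 2–3–1–6–2, so G is not a forest; only forests have treewidth ≤ 1, hence tw(G) ≥ 2. Combining the bounds, tw(G) = 2.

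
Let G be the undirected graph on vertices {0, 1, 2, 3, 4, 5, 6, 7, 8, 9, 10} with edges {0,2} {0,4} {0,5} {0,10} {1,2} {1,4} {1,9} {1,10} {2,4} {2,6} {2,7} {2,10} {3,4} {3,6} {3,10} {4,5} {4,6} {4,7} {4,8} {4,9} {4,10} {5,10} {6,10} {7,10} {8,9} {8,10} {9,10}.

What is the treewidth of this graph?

A width-3 tree decomposition is:
Bags: B1 = {2, 4, 6, 10}  B2 = {1, 2, 4, 10}  B3 = {0, 2, 4, 10}  B4 = {2, 4, 7, 10}  B5 = {0, 4, 5, 10}  B6 = {1, 4, 9, 10}  B7 = {3, 4, 6, 10}  B8 = {4, 8, 9, 10}
Tree: B1–B2, B2–B3, B3–B4, B3–B5, B2–B6, B1–B7, B6–B8
Each bag holds 4 vertices, so the decomposition has width 3, which upper-bounds the treewidth. For the lower bound, the 4 vertices {0, 2, 4, 10} are pairwise adjacent, and any tree decomposition puts a clique entirely inside one bag — forcing width ≥ 3. Combining the bounds, tw(G) = 3.

3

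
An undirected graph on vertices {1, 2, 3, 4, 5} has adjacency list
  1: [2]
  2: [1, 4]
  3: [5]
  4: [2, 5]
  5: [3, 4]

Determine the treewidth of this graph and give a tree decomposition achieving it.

Each bag holds 2 vertices, so the decomposition has width 1, which upper-bounds the treewidth. Since G has at least one edge (e.g. 4–2), it is not an edgeless graph, so tw(G) ≥ 1. The upper and lower bounds meet at 1, so that is the treewidth.

Treewidth 1.
Bags: B1 = {2, 4}  B2 = {4, 5}  B3 = {1, 2}  B4 = {3, 5}
Tree: B1–B2, B1–B3, B2–B4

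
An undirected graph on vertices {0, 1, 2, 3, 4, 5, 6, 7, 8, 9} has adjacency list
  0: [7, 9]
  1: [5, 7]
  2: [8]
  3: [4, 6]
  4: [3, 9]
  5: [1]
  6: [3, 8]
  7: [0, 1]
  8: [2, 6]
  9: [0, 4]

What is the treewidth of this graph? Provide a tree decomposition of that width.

Every bag has size at most 2, so the width is 2 − 1 = 1 and tw(G) ≤ 1. Any graph with an edge has treewidth ≥ 1, and G has the edge 5–1. The upper and lower bounds meet at 1, so that is the treewidth.

Treewidth 1.
Bags: B1 = {1, 5}  B2 = {1, 7}  B3 = {0, 7}  B4 = {0, 9}  B5 = {4, 9}  B6 = {3, 4}  B7 = {3, 6}  B8 = {6, 8}  B9 = {2, 8}
Tree: B1–B2, B2–B3, B3–B4, B4–B5, B5–B6, B6–B7, B7–B8, B8–B9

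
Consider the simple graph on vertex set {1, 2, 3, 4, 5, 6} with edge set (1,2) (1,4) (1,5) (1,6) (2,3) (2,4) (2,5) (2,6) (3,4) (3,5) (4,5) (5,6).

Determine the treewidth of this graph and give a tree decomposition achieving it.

Every bag has size at most 4, so the width is 4 − 1 = 3 and tw(G) ≤ 3. Conversely, {1, 2, 4, 5} is a clique of size 4, and the vertices of any clique must share a bag in every tree decomposition; so some bag has ≥ 4 vertices and tw(G) ≥ 3. Therefore the treewidth is 3.

Treewidth 3.
One optimal decomposition is:
Bags: B1 = {1, 2, 4, 5}  B2 = {1, 2, 5, 6}  B3 = {2, 3, 4, 5}
Tree: B1–B2, B1–B3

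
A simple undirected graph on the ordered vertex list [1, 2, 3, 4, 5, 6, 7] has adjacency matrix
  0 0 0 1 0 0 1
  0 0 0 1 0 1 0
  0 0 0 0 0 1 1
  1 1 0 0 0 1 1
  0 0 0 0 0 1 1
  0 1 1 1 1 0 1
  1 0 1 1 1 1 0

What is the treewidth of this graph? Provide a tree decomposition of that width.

The largest bag has 3 vertices, giving width 2; this decomposition certifies tw(G) ≤ 2. For the lower bound, the 3 vertices {1, 4, 7} are pairwise adjacent, and any tree decomposition puts a clique entirely inside one bag — forcing width ≥ 2. Combining the bounds, tw(G) = 2.

Treewidth 2.
One optimal decomposition is:
Bags: B1 = {4, 6, 7}  B2 = {3, 6, 7}  B3 = {1, 4, 7}  B4 = {2, 4, 6}  B5 = {5, 6, 7}
Tree: B1–B2, B1–B3, B1–B4, B2–B5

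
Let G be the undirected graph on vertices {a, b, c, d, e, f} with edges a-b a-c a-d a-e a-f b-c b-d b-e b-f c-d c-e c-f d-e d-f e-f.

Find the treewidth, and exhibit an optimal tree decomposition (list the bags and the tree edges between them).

Treewidth 5.
Bags: B1 = {a, b, c, d, e, f}
Tree: (single bag)

A single bag containing all 6 vertices is trivially a valid decomposition of width 5. Conversely, {a, b, c, d, e, f} is a clique of size 6, and the vertices of any clique must share a bag in every tree decomposition; so some bag has ≥ 6 vertices and tw(G) ≥ 5. Hence tw(G) = 5 exactly.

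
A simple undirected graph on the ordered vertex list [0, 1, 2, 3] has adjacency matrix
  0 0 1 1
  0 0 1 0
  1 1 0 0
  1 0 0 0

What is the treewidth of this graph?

A width-1 tree decomposition is:
Bags: B1 = {0, 3}  B2 = {0, 2}  B3 = {1, 2}
Tree: B1–B2, B2–B3
Every bag has size at most 2, so the width is 2 − 1 = 1 and tw(G) ≤ 1. Any graph with an edge has treewidth ≥ 1, and G has the edge 3–0. The upper and lower bounds meet at 1, so that is the treewidth.

1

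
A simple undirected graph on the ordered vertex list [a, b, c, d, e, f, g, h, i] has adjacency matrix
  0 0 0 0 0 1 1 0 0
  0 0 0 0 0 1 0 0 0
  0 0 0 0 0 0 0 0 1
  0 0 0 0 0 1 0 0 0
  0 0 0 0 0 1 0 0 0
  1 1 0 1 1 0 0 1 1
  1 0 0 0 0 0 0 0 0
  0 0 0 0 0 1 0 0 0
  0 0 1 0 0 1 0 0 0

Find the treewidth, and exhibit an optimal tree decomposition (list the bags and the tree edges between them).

Each bag holds 2 vertices, so the decomposition has width 1, which upper-bounds the treewidth. G has an edge, so its treewidth is at least 1. Hence tw(G) = 1 exactly.

Treewidth 1.
One such decomposition:
Bags: B1 = {d, f}  B2 = {a, f}  B3 = {f, i}  B4 = {a, g}  B5 = {e, f}  B6 = {f, h}  B7 = {c, i}  B8 = {b, f}
Tree: B1–B2, B1–B3, B2–B4, B3–B5, B5–B6, B3–B7, B1–B8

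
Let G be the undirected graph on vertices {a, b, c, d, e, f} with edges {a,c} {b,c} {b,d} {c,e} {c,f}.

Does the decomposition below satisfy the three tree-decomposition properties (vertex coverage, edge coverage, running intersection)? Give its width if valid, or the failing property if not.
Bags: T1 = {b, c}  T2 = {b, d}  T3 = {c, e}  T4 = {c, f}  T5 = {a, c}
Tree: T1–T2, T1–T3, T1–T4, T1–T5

Vertex coverage: the bags together contain {a, b, c, d, e, f}, the full vertex set. Edge coverage: each edge of G has both endpoints in at least one bag. Running intersection: for every vertex, the bags containing it form a connected subtree. All three properties hold, so this is a valid tree decomposition of width max|bag| − 1 = 1, and hence tw(G) ≤ 1.

Yes; width 1.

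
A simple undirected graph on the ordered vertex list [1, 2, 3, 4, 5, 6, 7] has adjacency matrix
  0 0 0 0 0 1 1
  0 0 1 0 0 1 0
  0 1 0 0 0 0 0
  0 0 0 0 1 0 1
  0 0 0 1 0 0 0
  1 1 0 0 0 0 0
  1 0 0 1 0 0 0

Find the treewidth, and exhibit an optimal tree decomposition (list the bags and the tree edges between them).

Treewidth 1.
One such decomposition:
Bags: B1 = {2, 3}  B2 = {2, 6}  B3 = {1, 6}  B4 = {1, 7}  B5 = {4, 7}  B6 = {4, 5}
Tree: B1–B2, B2–B3, B3–B4, B4–B5, B5–B6

The largest bag has 2 vertices, giving width 1; this decomposition certifies tw(G) ≤ 1. Any graph with an edge has treewidth ≥ 1, and G has the edge 3–2. The upper and lower bounds meet at 1, so that is the treewidth.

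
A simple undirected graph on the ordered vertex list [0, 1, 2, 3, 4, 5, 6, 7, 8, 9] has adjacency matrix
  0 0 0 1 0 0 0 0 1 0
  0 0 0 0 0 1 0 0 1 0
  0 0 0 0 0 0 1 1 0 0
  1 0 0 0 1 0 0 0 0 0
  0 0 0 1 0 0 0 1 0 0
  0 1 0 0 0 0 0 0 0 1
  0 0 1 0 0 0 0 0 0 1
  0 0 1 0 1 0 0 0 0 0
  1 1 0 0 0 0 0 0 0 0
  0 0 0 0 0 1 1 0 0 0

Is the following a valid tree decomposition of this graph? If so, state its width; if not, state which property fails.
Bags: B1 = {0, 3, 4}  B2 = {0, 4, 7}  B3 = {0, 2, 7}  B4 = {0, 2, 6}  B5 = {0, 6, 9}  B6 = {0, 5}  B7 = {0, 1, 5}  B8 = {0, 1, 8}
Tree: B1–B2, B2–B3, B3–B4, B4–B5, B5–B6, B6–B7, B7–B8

No — edge (9,5) lies in no bag.

A tree decomposition must satisfy three properties: every vertex lies in some bag; for every edge, both endpoints lie together in some bag; and for every vertex, the bags containing it form a connected subtree. Here edge (9,5) lies in no bag, so the decomposition is invalid.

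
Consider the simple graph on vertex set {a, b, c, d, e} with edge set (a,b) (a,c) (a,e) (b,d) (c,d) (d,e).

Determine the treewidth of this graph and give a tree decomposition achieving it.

Each bag holds 3 vertices, so the decomposition has width 2, which upper-bounds the treewidth. Since a–e–d–b–a is a cycle in G, G is not acyclic. Forests are exactly the graphs of treewidth ≤ 1, so tw(G) ≥ 2. The upper and lower bounds meet at 2, so that is the treewidth.

Treewidth 2.
Bags: B1 = {a, d, e}  B2 = {a, b, d}  B3 = {a, c, d}
Tree: B1–B2, B2–B3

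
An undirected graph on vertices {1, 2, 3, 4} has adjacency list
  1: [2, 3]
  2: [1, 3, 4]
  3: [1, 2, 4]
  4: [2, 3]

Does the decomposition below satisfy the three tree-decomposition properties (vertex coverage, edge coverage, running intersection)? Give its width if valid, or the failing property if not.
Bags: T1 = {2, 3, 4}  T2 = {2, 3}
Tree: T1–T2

No — vertex 1 appears in no bag.

A tree decomposition must satisfy three properties: every vertex lies in some bag; for every edge, both endpoints lie together in some bag; and for every vertex, the bags containing it form a connected subtree. Here vertex 1 appears in no bag, so the decomposition is invalid.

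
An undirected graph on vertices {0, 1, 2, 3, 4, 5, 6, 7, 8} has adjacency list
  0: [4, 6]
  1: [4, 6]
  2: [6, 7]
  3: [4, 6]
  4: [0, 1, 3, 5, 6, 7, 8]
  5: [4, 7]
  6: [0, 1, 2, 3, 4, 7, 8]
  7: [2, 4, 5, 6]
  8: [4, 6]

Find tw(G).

2

A width-2 tree decomposition is:
Bags: B1 = {3, 4, 6}  B2 = {1, 4, 6}  B3 = {4, 6, 8}  B4 = {4, 6, 7}  B5 = {2, 6, 7}  B6 = {4, 5, 7}  B7 = {0, 4, 6}
Tree: B1–B2, B1–B3, B3–B4, B4–B5, B4–B6, B4–B7
Each bag holds 3 vertices, so the decomposition has width 2, which upper-bounds the treewidth. On the other hand G contains the 3-clique {2, 6, 7}. A clique must lie in a single bag of any decomposition, so no decomposition can have width below 2. Therefore the treewidth is 2.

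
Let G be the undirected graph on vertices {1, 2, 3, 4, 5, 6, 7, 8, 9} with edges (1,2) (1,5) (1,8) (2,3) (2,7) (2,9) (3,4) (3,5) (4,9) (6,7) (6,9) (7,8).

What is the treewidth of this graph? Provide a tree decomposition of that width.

Treewidth 3.
Bags: B1 = {1, 3, 5, 8}  B2 = {1, 2, 3, 8}  B3 = {2, 3, 7, 8}  B4 = {2, 3, 4, 7}  B5 = {2, 4, 7, 9}  B6 = {4, 6, 7, 9}
Tree: B1–B2, B2–B3, B3–B4, B4–B5, B5–B6

Each bag holds 4 vertices, so the decomposition has width 3, which upper-bounds the treewidth. For the lower bound: the 4 vertex sets {1,5,8}, {3}, {2}, {4,6,7,9} are disjoint, each induces a connected subgraph, and every pair is joined by at least one edge of G. Contracting each set to a single vertex therefore yields K_{4} as a minor, and since treewidth is minor-monotone, tw(G) ≥ tw(K_{4}) = 3. Hence tw(G) = 3 exactly.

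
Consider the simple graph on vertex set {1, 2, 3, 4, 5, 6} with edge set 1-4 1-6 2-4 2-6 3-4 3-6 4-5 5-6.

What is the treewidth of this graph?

2

A width-2 tree decomposition is:
Bags: B1 = {1, 4, 6}  B2 = {4, 5, 6}  B3 = {3, 4, 6}  B4 = {2, 4, 6}
Tree: B1–B2, B2–B3, B3–B4
Each bag holds 3 vertices, so the decomposition has width 2, which upper-bounds the treewidth. For the lower bound, G contains the cycle 1–6–5–4–1, so G is not a forest; only forests have treewidth ≤ 1, hence tw(G) ≥ 2. Combining the bounds, tw(G) = 2.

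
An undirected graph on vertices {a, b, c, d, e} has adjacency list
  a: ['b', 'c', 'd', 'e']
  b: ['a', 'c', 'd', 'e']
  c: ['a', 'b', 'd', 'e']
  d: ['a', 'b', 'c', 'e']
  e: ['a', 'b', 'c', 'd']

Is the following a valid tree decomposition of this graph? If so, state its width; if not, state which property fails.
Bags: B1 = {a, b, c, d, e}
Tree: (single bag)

Vertex coverage: the bags together contain {a, b, c, d, e}, the full vertex set. Edge coverage: each edge of G has both endpoints in at least one bag. Running intersection: for every vertex, the bags containing it form a connected subtree. All three properties hold, so this is a valid tree decomposition of width max|bag| − 1 = 4, and hence tw(G) ≤ 4.

Yes; width 4.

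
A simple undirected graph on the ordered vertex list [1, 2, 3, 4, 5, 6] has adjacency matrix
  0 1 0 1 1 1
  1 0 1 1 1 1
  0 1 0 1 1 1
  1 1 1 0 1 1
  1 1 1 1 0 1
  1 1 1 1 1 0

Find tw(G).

A width-4 tree decomposition is:
Bags: B1 = {2, 3, 4, 5, 6}  B2 = {1, 2, 4, 5, 6}
Tree: B1–B2
The largest bag has 5 vertices, giving width 4; this decomposition certifies tw(G) ≤ 4. For the lower bound, the 5 vertices {1, 2, 4, 5, 6} are pairwise adjacent, and any tree decomposition puts a clique entirely inside one bag — forcing width ≥ 4. The upper and lower bounds meet at 4, so that is the treewidth.

4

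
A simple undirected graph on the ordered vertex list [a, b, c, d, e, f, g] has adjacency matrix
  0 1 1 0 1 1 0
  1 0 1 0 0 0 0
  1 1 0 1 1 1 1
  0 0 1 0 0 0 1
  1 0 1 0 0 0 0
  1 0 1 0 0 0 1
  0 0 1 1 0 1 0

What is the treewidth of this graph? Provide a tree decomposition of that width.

Treewidth 2.
One optimal decomposition is:
Bags: B1 = {c, d, g}  B2 = {c, f, g}  B3 = {a, c, f}  B4 = {a, c, e}  B5 = {a, b, c}
Tree: B1–B2, B2–B3, B3–B4, B3–B5

Each bag holds 3 vertices, so the decomposition has width 2, which upper-bounds the treewidth. Conversely, {c, d, g} is a clique of size 3, and the vertices of any clique must share a bag in every tree decomposition; so some bag has ≥ 3 vertices and tw(G) ≥ 2. The upper and lower bounds meet at 2, so that is the treewidth.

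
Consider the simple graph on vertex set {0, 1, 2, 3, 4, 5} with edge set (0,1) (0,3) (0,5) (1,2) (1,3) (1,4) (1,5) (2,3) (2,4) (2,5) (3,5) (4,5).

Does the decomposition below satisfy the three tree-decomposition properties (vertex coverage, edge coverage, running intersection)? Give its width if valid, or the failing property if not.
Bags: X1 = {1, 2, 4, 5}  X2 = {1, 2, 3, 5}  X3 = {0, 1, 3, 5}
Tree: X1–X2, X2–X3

Checking the three conditions: (i) the bags cover all of {0, 1, 2, 3, 4, 5}; (ii) for each edge, some bag contains both endpoints; (iii) the bags containing any fixed vertex form a subtree. All hold, so the decomposition is valid with width 4 − 1 = 3.

Yes; width 3.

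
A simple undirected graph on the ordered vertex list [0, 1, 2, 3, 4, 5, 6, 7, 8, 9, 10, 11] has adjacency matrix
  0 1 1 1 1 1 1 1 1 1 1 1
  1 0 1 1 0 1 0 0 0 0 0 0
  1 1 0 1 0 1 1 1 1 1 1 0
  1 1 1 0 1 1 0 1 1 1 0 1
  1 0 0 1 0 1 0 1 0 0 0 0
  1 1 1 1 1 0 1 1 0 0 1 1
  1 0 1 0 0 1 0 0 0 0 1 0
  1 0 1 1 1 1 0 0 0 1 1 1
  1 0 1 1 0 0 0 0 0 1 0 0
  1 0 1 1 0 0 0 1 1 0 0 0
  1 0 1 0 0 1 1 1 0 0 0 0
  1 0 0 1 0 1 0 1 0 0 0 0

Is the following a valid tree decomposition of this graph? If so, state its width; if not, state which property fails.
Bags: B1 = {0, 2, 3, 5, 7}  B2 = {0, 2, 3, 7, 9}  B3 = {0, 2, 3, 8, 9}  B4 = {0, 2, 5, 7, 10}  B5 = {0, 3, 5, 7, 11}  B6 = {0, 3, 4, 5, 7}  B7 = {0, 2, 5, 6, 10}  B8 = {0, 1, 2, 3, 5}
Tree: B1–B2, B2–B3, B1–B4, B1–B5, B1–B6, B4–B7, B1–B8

Yes; width 4.

Vertex coverage: the bags together contain {0, 1, 2, 3, 4, 5, 6, 7, 8, 9, 10, 11}, the full vertex set. Edge coverage: each edge of G has both endpoints in at least one bag. Running intersection: for every vertex, the bags containing it form a connected subtree. All three properties hold, so this is a valid tree decomposition of width max|bag| − 1 = 4, and hence tw(G) ≤ 4.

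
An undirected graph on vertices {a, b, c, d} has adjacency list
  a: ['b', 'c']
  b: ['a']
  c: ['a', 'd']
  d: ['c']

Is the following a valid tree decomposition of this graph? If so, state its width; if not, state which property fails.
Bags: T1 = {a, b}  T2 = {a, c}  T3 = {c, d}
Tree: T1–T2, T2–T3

Yes; width 1.

Checking the three conditions: (i) the bags cover all of {a, b, c, d}; (ii) for each edge, some bag contains both endpoints; (iii) the bags containing any fixed vertex form a subtree. All hold, so the decomposition is valid with width 2 − 1 = 1.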